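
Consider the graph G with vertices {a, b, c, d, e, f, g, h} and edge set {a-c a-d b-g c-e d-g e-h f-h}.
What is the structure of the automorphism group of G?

The degree sequence is [2, 1, 2, 2, 2, 1, 2, 2]; the two degree-1 vertices b and f are the ends of a path, so G = P_8. The only nontrivial automorphism of a path is the end-to-end reflection, so Aut(G) ≅ Z_2.

the cyclic group of order 2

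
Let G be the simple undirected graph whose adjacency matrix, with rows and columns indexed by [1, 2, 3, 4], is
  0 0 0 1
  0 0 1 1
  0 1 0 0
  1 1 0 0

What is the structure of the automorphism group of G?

The degree sequence is [1, 2, 1, 2]; the two degree-1 vertices 1 and 3 are the ends of a path, so G = P_4. The only nontrivial automorphism of a path is the end-to-end reflection, so Aut(G) ≅ Z_2.

Z_2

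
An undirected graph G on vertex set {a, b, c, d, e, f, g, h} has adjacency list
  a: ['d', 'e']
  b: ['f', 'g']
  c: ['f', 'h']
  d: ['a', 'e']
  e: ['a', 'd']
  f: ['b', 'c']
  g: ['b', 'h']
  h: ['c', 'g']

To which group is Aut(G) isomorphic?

D_5 × D_3

G has two connected components, {b, c, f, g, h} and {a, d, e}; each is 2-regular, so G = C_5 ⊔ C_3. The components are non-isomorphic (different sizes), so Aut(G) = Aut(C_5) × Aut(C_3) = D_5 × D_3 of order 10·6 = 60.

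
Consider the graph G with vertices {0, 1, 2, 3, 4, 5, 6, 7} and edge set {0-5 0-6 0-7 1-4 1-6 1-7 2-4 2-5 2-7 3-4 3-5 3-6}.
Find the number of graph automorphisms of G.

G is 3-regular and bipartite on 2^3 = 8 vertices with girth 4; it is the hypercube graph Q_3. The symmetry group of the 3-cube is the hyperoctahedral group B_3 = Z_2 ≀ S_3, of order 2^3·3! = 48.

48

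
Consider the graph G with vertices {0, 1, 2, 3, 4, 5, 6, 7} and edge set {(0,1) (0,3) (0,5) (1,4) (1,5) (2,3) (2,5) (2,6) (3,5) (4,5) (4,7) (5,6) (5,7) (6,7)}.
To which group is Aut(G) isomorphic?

Vertex 5 is the unique vertex of degree 7; the remaining 7 vertices each have degree 3 and induce a cycle, so G is the wheel on 8 vertices with hub 5. With the hub fixed, the remaining symmetry is that of the rim cycle C_7, giving the dihedral group D_7.

the dihedral group of order 14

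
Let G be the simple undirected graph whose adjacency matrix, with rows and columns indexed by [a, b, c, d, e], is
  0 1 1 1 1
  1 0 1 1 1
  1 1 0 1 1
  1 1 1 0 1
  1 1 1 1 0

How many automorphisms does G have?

Every vertex has degree 4, so G is the complete graph K_5. Every bijection on the vertex set is an automorphism of K_5; hence Aut(K_5) ≅ S_5, order 120.

120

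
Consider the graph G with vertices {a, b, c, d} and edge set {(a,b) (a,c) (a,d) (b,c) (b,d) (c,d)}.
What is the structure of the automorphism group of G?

the symmetric group on 4 letters

Every vertex has degree 3, so G is the complete graph K_4. Every bijection on the vertex set is an automorphism of K_4; hence Aut(K_4) ≅ S_4, order 24.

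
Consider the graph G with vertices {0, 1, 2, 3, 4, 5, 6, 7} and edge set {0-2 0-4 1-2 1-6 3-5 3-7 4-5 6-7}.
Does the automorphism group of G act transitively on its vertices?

Yes

G is 2-regular and connected on 8 vertices, i.e. the cycle C_8. C_8 has 8 rotations and 8 reflections, so Aut(C_8) ≅ D_8 of order 16. This group acts transitively on the 8 vertices.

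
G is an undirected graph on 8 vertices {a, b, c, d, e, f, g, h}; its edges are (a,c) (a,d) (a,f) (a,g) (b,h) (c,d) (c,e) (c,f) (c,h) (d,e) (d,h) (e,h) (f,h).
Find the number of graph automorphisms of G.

The degree sequence is [4, 1, 5, 4, 3, 3, 1, 5]. Checking the degree-preserving permutations of the vertex set shows that none except the identity preserves every edge, so Aut(G) is trivial.

1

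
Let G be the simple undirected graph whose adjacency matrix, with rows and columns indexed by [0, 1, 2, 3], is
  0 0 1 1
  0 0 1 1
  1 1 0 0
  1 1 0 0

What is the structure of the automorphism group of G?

the hyperoctahedral group B_2

G is 2-regular and bipartite on 2^2 = 4 vertices with girth 4; it is the hypercube graph Q_2. Aut(Q_2) consists of the signed permutations of the 2 coordinate axes: 2! permutations times 2^2 sign flips, so |Aut| = 2^2·2! = 8.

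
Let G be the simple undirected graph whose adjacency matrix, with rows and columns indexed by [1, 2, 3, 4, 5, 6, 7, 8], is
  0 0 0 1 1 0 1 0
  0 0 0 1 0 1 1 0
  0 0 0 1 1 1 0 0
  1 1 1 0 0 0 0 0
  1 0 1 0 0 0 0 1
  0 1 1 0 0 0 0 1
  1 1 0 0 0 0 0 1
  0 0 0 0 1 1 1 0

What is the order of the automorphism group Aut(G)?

G is 3-regular and bipartite on 2^3 = 8 vertices with girth 4; it is the hypercube graph Q_3. Aut(Q_3) consists of the signed permutations of the 3 coordinate axes: 3! permutations times 2^3 sign flips, so |Aut| = 2^3·3! = 48.

48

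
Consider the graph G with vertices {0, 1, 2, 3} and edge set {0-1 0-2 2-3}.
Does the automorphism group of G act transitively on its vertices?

Automorphisms preserve degree, but G has vertices of degree 1 and vertices of degree 2; no automorphism maps one to the other, so G is not vertex-transitive.

No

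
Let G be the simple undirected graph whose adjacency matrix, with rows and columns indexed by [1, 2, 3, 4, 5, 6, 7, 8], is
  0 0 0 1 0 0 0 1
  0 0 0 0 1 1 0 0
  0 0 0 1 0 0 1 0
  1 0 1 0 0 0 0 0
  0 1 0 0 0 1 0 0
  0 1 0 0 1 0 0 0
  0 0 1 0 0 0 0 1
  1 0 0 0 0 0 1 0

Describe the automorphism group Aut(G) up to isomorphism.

G has two connected components, {1, 3, 4, 7, 8} and {2, 5, 6}; each is 2-regular, so G = C_5 ⊔ C_3. No automorphism exchanges components of different sizes, hence Aut(G) is the direct product D_3 × D_5, order 60.

D_3 × D_5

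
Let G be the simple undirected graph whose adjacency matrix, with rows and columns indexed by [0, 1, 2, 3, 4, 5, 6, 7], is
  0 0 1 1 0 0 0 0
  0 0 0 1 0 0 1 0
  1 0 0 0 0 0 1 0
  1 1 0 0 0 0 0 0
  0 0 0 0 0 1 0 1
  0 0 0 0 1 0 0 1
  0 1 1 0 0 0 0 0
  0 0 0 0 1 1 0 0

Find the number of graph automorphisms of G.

G has two connected components, {0, 1, 2, 3, 6} and {4, 5, 7}; each is 2-regular, so G = C_5 ⊔ C_3. No automorphism exchanges components of different sizes, hence Aut(G) is the direct product D_5 × D_3, order 60.

60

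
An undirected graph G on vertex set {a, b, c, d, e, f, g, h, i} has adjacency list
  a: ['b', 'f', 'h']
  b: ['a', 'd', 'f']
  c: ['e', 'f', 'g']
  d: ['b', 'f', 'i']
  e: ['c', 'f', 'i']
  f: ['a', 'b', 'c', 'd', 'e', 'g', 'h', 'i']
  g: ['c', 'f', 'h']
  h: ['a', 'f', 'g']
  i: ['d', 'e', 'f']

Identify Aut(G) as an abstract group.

the dihedral group of order 16

Vertex f is the unique vertex of degree 8; the remaining 8 vertices each have degree 3 and induce a cycle, so G is the wheel on 9 vertices with hub f. With the hub fixed, the remaining symmetry is that of the rim cycle C_8, giving the dihedral group D_8.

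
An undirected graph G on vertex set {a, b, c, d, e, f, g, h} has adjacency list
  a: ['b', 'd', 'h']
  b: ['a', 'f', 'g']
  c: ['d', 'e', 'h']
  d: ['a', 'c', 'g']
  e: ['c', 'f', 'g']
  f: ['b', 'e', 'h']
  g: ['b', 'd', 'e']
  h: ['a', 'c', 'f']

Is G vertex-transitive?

Yes

G is 3-regular and bipartite on 2^3 = 8 vertices with girth 4; it is the hypercube graph Q_3. The symmetry group of the 3-cube is the hyperoctahedral group B_3 = Z_2 ≀ S_3, of order 2^3·3! = 48. This group acts transitively on the 8 vertices.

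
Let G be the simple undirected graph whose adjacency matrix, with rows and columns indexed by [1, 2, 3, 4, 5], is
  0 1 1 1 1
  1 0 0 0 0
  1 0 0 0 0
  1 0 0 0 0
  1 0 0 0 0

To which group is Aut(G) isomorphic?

S_4

Vertex 1 has degree 4 and every other vertex has degree 1, so G is the star K_{1,4} with centre 1. Any automorphism fixes the centre and permutes the 4 leaves freely, so Aut(G) ≅ S_4 of order 4! = 24.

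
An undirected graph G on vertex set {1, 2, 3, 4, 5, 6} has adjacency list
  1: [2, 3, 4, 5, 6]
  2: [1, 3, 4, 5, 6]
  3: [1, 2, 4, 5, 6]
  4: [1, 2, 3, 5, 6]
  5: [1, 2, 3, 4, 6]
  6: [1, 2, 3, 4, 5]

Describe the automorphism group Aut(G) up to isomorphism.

Every vertex has degree 5, so G is the complete graph K_6. Any permutation of the 6 vertices preserves K_6, so Aut(K_6) = S_6 of order 6! = 720.

S_6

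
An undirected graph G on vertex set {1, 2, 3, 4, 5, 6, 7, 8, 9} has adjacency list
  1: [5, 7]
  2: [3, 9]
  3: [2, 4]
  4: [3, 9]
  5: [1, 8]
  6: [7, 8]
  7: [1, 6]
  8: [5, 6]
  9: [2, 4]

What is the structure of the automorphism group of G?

G has two connected components, {1, 5, 6, 7, 8} and {2, 3, 4, 9}; each is 2-regular, so G = C_5 ⊔ C_4. The components are non-isomorphic (different sizes), so Aut(G) = Aut(C_4) × Aut(C_5) = D_4 × D_5 of order 8·10 = 80.

D_4 × D_5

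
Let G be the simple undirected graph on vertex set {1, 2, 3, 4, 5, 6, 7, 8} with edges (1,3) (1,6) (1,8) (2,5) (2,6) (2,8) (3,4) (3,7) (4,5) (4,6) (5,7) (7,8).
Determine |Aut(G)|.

48

G is 3-regular and bipartite on 2^3 = 8 vertices with girth 4; it is the hypercube graph Q_3. Aut(Q_3) consists of the signed permutations of the 3 coordinate axes: 3! permutations times 2^3 sign flips, so |Aut| = 2^3·3! = 48.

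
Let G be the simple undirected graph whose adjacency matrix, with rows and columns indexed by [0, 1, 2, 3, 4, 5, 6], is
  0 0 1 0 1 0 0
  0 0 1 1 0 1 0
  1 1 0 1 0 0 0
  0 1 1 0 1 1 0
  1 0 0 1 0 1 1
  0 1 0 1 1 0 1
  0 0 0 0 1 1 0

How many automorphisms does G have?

Degrees alone do not determine every vertex (e.g. 0 and 6 both have degree 2), but their neighbour-degree multisets differ: N(0) has degrees [3, 4] while N(6) has degrees [4, 4]. Repeating this refinement separates all vertices, so the only automorphism is the identity.

1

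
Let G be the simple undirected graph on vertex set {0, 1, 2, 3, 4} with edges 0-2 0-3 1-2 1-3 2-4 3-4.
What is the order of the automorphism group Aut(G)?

The vertices split by degree into {2, 3} (degree 3) and {0, 1, 4} (degree 2); every edge runs between the two parts, so G is the complete bipartite graph K_{2,3}. The parts have unequal sizes, so no automorphism swaps them; each part is permuted independently, giving S_2 × S_3 of order 2!·3! = 12.

12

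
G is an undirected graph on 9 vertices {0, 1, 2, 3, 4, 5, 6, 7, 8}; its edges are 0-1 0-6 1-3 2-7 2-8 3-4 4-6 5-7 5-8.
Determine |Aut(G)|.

80

G has two connected components, {0, 1, 3, 4, 6} and {2, 5, 7, 8}; each is 2-regular, so G = C_5 ⊔ C_4. The components are non-isomorphic (different sizes), so Aut(G) = Aut(C_5) × Aut(C_4) = D_5 × D_4 of order 10·8 = 80.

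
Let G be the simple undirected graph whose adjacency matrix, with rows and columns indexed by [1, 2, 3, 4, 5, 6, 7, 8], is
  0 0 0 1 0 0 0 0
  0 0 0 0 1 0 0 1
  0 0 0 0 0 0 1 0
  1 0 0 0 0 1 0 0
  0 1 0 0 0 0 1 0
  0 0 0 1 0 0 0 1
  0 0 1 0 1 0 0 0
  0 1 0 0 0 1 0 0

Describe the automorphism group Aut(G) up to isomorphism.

The degree sequence is [1, 2, 1, 2, 2, 2, 2, 2]; the two degree-1 vertices 1 and 3 are the ends of a path, so G = P_8. The only nontrivial automorphism of a path is the end-to-end reflection, so Aut(G) ≅ Z_2.

C_2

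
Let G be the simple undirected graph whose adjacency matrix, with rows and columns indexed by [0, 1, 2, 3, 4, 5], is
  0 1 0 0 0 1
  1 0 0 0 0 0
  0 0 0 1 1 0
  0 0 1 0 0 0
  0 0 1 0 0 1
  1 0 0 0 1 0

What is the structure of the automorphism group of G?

C_2

The degree sequence is [2, 1, 2, 1, 2, 2]; the two degree-1 vertices 1 and 3 are the ends of a path, so G = P_6. The only nontrivial automorphism of a path is the end-to-end reflection, so Aut(G) ≅ Z_2.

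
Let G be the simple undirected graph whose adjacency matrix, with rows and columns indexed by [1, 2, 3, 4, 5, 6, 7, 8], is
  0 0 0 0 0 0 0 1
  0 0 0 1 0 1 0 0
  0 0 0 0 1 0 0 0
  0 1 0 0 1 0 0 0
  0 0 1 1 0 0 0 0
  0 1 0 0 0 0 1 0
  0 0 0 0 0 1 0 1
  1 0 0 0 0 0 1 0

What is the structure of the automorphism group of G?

the cyclic group of order 2

The degree sequence is [1, 2, 1, 2, 2, 2, 2, 2]; the two degree-1 vertices 1 and 3 are the ends of a path, so G = P_8. The only nontrivial automorphism of a path is the end-to-end reflection, so Aut(G) ≅ Z_2.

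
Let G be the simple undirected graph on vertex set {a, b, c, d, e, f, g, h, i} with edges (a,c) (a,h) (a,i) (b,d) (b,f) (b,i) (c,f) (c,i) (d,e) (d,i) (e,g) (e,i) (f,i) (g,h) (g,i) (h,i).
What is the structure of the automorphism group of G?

the dihedral group of order 16

Vertex i is the unique vertex of degree 8; the remaining 8 vertices each have degree 3 and induce a cycle, so G is the wheel on 9 vertices with hub i. Every automorphism fixes the hub and acts on the rim 8-cycle, so Aut(G) ≅ Aut(C_8) = D_8 of order 16.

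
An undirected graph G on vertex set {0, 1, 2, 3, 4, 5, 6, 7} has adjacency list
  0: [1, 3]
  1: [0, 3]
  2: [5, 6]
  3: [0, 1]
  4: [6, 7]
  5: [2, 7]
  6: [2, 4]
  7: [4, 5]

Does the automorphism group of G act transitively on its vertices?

No

G has two connected components, {2, 4, 5, 6, 7} and {0, 1, 3}; each is 2-regular, so G = C_5 ⊔ C_3. The orbit of 0 under Aut(G) is {0, 1, 3}, which does not contain 2, so G is not vertex-transitive.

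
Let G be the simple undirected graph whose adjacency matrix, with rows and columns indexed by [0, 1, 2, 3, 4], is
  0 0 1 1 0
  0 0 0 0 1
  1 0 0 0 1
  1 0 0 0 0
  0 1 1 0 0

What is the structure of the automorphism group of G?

The degree sequence is [2, 1, 2, 1, 2]; the two degree-1 vertices 1 and 3 are the ends of a path, so G = P_5. The only nontrivial automorphism of a path is the end-to-end reflection, so Aut(G) ≅ Z_2.

Z_2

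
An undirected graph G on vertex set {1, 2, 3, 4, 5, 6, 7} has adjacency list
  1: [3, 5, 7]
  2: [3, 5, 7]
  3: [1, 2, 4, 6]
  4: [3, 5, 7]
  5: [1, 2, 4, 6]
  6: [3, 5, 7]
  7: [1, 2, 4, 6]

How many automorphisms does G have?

144

The vertices split by degree into {3, 5, 7} (degree 4) and {1, 2, 4, 6} (degree 3); every edge runs between the two parts, so G is the complete bipartite graph K_{3,4}. The parts have unequal sizes, so no automorphism swaps them; each part is permuted independently, giving S_3 × S_4 of order 3!·4! = 144.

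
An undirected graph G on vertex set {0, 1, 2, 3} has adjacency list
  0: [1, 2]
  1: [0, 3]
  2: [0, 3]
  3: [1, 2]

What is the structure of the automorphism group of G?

(S_2 × S_2) ⋊ Z_2

G is 2-regular and bipartite with parts {0, 3} and {1, 2} (each part is independent and every cross-pair is an edge), so G = K_{2,2}. Aut(K_{2,2}) is the wreath product S_2 ≀ Z_2: permute within each part, then optionally swap the parts; |Aut| = 2·(2!)² = 8.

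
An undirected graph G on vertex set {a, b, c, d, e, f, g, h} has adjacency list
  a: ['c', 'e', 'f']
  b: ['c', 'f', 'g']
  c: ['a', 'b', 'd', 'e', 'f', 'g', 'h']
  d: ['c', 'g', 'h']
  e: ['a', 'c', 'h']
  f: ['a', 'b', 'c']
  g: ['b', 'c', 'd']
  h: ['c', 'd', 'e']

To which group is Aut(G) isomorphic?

the dihedral group of order 14

Vertex c is the unique vertex of degree 7; the remaining 7 vertices each have degree 3 and induce a cycle, so G is the wheel on 8 vertices with hub c. With the hub fixed, the remaining symmetry is that of the rim cycle C_7, giving the dihedral group D_7.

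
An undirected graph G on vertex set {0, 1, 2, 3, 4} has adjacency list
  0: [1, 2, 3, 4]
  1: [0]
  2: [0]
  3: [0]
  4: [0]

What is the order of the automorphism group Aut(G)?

24

Vertex 0 has degree 4 and every other vertex has degree 1, so G is the star K_{1,4} with centre 0. The 4 leaves are pairwise interchangeable while the centre is fixed, giving Aut(G) = S_4.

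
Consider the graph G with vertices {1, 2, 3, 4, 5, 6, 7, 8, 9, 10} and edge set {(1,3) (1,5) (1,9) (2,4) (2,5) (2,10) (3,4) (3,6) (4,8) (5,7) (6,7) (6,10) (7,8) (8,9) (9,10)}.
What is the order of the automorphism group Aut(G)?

G is 3-regular on 10 vertices with no triangles and no 4-cycles (girth 5): this is the Petersen graph. Viewing the Petersen graph as the Kneser graph K(5,2) — vertices are 2-subsets of {1,…,5}, edges join disjoint pairs — its automorphisms are exactly the permutations of the 5-element set, so Aut ≅ S_5 of order 120.

120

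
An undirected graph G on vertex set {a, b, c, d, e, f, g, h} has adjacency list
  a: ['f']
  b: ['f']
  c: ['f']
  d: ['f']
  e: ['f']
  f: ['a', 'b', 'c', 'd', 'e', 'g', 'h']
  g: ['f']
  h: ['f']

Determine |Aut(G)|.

5040

Vertex f has degree 7 and every other vertex has degree 1, so G is the star K_{1,7} with centre f. Any automorphism fixes the centre and permutes the 7 leaves freely, so Aut(G) ≅ S_7 of order 7! = 5040.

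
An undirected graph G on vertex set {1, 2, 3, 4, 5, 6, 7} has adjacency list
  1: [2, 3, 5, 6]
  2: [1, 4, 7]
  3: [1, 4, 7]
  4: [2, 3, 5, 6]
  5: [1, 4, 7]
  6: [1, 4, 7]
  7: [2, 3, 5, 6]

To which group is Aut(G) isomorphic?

S_4 × S_3

The vertices split by degree into {1, 4, 7} (degree 4) and {2, 3, 5, 6} (degree 3); every edge runs between the two parts, so G is the complete bipartite graph K_{3,4}. Automorphisms preserve the bipartition setwise (since the parts differ in size) and act as S_4 × S_3 within it; |Aut| = 144.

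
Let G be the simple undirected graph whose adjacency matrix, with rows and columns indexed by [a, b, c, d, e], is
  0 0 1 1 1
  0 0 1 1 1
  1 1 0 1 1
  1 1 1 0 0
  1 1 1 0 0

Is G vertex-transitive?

No

Vertex c is the only vertex of degree 4, so every automorphism fixes it; G is not vertex-transitive.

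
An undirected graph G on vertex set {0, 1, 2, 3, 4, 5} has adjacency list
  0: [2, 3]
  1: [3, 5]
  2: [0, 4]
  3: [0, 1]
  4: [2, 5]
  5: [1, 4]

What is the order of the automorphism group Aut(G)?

G is 2-regular and connected on 6 vertices, i.e. the cycle C_6. C_6 has 6 rotations and 6 reflections, so Aut(C_6) ≅ D_6 of order 12.

12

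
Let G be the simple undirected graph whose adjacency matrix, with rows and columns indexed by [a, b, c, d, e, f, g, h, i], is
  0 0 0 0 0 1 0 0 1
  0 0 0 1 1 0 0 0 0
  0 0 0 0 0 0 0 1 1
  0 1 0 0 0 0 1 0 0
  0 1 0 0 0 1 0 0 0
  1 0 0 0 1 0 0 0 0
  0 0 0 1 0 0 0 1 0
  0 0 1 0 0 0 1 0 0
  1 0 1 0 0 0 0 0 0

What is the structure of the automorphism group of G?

Every vertex has degree 2 and the graph is connected, so G is the 9-cycle C_9. The automorphisms of the 9-cycle are exactly the symmetries of a regular 9-gon: the dihedral group D_9, |D_9| = 18.

D_9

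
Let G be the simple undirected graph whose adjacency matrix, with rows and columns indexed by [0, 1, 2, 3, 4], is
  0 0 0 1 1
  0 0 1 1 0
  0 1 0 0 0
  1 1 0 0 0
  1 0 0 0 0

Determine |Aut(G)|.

2

The degree sequence is [2, 2, 1, 2, 1]; the two degree-1 vertices 2 and 4 are the ends of a path, so G = P_5. A path has exactly one nontrivial symmetry — reversal — giving Aut(G) of order 2.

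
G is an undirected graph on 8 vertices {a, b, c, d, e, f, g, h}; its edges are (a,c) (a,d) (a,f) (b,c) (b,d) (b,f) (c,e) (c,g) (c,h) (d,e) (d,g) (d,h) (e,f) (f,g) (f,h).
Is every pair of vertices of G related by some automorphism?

No

Automorphisms preserve degree, but G has vertices of degree 3 and vertices of degree 5; no automorphism maps one to the other, so G is not vertex-transitive.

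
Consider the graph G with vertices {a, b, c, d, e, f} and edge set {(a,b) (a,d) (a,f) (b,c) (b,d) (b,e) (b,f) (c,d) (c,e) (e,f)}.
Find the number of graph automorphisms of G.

Vertex b is the unique vertex of degree 5; the remaining 5 vertices each have degree 3 and induce a cycle, so G is the wheel on 6 vertices with hub b. With the hub fixed, the remaining symmetry is that of the rim cycle C_5, giving the dihedral group D_5.

10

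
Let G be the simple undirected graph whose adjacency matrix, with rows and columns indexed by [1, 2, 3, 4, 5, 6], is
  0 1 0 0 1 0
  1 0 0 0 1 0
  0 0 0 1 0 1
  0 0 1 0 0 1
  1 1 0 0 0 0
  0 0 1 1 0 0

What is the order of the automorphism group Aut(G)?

72

G has two connected components, {3, 4, 6} and {1, 2, 5}; each is 2-regular, so G = C_3 ⊔ C_3. Aut of a disjoint union of two copies of C_3 is the wreath product D_3 ≀ Z_2, of order 2·6² = 72.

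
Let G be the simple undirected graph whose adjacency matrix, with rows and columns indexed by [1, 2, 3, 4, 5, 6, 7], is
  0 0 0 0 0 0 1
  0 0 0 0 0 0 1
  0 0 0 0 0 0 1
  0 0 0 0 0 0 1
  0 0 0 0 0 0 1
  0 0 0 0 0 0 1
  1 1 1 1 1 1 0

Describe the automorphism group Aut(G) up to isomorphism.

the symmetric group on 6 letters

Vertex 7 has degree 6 and every other vertex has degree 1, so G is the star K_{1,6} with centre 7. Any automorphism fixes the centre and permutes the 6 leaves freely, so Aut(G) ≅ S_6 of order 6! = 720.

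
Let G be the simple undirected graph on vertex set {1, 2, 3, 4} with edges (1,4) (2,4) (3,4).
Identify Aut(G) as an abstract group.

the symmetric group on 3 letters

Vertex 4 has degree 3 and every other vertex has degree 1, so G is the star K_{1,3} with centre 4. The 3 leaves are pairwise interchangeable while the centre is fixed, giving Aut(G) = S_3.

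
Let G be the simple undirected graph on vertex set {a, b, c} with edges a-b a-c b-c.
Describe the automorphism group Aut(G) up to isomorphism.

Every vertex has degree 2, so G is the complete graph K_3. Any permutation of the 3 vertices preserves K_3, so Aut(K_3) = S_3 of order 3! = 6.

S_3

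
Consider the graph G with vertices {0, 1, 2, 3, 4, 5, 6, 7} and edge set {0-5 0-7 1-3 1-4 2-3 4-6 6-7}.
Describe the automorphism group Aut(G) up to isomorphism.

Z_2

The degree sequence is [2, 2, 1, 2, 2, 1, 2, 2]; the two degree-1 vertices 2 and 5 are the ends of a path, so G = P_8. The only nontrivial automorphism of a path is the end-to-end reflection, so Aut(G) ≅ Z_2.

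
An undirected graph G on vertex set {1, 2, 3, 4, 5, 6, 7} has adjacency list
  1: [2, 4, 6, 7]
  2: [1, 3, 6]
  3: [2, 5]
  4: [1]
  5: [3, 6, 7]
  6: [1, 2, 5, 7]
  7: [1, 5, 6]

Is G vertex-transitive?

Vertex 3 is the only vertex of degree 2, so every automorphism fixes it; G is not vertex-transitive.

No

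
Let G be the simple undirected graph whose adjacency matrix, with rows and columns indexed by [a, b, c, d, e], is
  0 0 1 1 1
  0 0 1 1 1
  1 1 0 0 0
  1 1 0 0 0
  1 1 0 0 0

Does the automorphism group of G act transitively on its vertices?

Automorphisms preserve degree, but G has vertices of degree 2 and vertices of degree 3; no automorphism maps one to the other, so G is not vertex-transitive.

No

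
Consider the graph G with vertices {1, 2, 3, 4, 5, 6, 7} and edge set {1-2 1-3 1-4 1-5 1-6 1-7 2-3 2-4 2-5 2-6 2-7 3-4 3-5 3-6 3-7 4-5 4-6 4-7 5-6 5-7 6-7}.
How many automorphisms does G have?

5040

Every vertex has degree 6, so G is the complete graph K_7. Every bijection on the vertex set is an automorphism of K_7; hence Aut(K_7) ≅ S_7, order 5040.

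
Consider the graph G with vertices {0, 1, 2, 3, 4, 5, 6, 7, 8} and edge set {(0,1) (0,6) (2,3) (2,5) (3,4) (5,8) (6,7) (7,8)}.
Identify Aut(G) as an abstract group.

the cyclic group of order 2

The degree sequence is [2, 1, 2, 2, 1, 2, 2, 2, 2]; the two degree-1 vertices 1 and 4 are the ends of a path, so G = P_9. The only nontrivial automorphism of a path is the end-to-end reflection, so Aut(G) ≅ Z_2.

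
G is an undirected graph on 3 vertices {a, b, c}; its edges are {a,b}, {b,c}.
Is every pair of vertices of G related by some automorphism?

No

Vertex b is the only vertex of degree 2, so every automorphism fixes it; G is not vertex-transitive.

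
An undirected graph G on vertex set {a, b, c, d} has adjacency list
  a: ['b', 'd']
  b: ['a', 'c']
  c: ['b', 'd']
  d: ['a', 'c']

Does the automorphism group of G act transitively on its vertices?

Yes

G is 2-regular and bipartite on 2^2 = 4 vertices with girth 4; it is the hypercube graph Q_2. The symmetry group of the 2-cube is the hyperoctahedral group B_2 = Z_2 ≀ S_2, of order 2^2·2! = 8. This group acts transitively on the 4 vertices.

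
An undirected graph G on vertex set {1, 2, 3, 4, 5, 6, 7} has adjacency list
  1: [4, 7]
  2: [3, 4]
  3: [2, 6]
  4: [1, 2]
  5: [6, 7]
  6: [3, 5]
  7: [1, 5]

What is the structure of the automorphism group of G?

D_7

Every vertex has degree 2 and the graph is connected, so G is the 7-cycle C_7. C_7 has 7 rotations and 7 reflections, so Aut(C_7) ≅ D_7 of order 14.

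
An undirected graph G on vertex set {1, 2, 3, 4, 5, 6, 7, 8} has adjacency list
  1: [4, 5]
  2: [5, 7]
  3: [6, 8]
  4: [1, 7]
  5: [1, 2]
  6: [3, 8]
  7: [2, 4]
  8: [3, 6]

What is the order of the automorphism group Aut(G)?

G has two connected components, {1, 2, 4, 5, 7} and {3, 6, 8}; each is 2-regular, so G = C_5 ⊔ C_3. The components are non-isomorphic (different sizes), so Aut(G) = Aut(C_3) × Aut(C_5) = D_3 × D_5 of order 6·10 = 60.

60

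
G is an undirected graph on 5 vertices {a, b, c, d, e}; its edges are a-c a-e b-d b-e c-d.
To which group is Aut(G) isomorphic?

Every vertex has degree 2 and the graph is connected, so G is the 5-cycle C_5. The automorphisms of the 5-cycle are exactly the symmetries of a regular 5-gon: the dihedral group D_5, |D_5| = 10.

the dihedral group of order 10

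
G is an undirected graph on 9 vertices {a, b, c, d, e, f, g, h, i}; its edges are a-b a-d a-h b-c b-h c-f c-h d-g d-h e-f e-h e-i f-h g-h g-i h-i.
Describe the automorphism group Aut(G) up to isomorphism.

D_8

Vertex h is the unique vertex of degree 8; the remaining 8 vertices each have degree 3 and induce a cycle, so G is the wheel on 9 vertices with hub h. With the hub fixed, the remaining symmetry is that of the rim cycle C_8, giving the dihedral group D_8.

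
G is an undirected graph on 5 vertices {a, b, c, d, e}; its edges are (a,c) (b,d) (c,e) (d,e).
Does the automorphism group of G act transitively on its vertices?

No

Automorphisms preserve degree, but G has vertices of degree 1 and vertices of degree 2; no automorphism maps one to the other, so G is not vertex-transitive.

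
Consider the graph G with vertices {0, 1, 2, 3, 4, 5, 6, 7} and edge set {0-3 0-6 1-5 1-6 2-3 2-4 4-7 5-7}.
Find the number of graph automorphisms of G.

16

Every vertex has degree 2 and the graph is connected, so G is the 8-cycle C_8. The automorphisms of the 8-cycle are exactly the symmetries of a regular 8-gon: the dihedral group D_8, |D_8| = 16.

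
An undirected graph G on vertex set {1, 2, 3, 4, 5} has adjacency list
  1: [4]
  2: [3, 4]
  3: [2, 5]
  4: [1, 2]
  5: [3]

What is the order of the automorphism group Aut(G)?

The degree sequence is [1, 2, 2, 2, 1]; the two degree-1 vertices 1 and 5 are the ends of a path, so G = P_5. The only nontrivial automorphism of a path is the end-to-end reflection, so Aut(G) ≅ Z_2.

2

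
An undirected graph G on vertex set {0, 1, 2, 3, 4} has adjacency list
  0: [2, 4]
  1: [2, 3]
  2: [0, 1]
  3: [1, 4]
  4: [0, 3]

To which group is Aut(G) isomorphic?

the dihedral group of order 10

G is 2-regular and connected on 5 vertices, i.e. the cycle C_5. The automorphisms of the 5-cycle are exactly the symmetries of a regular 5-gon: the dihedral group D_5, |D_5| = 10.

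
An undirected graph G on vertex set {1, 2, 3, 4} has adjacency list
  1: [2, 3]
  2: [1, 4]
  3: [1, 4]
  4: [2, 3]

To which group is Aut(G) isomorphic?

D_4

G is 2-regular and connected on 4 vertices, i.e. the cycle C_4. The automorphisms of the 4-cycle are exactly the symmetries of a regular 4-gon: the dihedral group D_4, |D_4| = 8.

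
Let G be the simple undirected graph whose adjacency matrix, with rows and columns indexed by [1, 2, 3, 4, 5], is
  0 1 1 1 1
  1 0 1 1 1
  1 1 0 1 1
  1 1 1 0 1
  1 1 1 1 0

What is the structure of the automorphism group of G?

S_5

Every vertex has degree 4, so G is the complete graph K_5. Any permutation of the 5 vertices preserves K_5, so Aut(K_5) = S_5 of order 5! = 120.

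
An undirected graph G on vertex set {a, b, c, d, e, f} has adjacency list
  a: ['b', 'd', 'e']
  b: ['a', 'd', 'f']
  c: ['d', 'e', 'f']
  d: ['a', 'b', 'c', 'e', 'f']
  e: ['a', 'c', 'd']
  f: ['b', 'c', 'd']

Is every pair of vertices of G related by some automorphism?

Vertex d is the only vertex of degree 5, so every automorphism fixes it; G is not vertex-transitive.

No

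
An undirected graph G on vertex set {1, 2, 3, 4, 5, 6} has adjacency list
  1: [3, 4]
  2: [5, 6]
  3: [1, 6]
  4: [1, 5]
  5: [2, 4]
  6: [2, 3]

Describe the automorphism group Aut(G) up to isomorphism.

the dihedral group of order 12

G is 2-regular and connected on 6 vertices, i.e. the cycle C_6. C_6 has 6 rotations and 6 reflections, so Aut(C_6) ≅ D_6 of order 12.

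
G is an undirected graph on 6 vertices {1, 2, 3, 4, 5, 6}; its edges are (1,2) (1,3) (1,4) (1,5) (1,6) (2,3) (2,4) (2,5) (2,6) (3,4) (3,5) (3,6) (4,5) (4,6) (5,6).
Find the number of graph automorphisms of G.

All 6 vertices are pairwise adjacent: G = K_6. Every bijection on the vertex set is an automorphism of K_6; hence Aut(K_6) ≅ S_6, order 720.

720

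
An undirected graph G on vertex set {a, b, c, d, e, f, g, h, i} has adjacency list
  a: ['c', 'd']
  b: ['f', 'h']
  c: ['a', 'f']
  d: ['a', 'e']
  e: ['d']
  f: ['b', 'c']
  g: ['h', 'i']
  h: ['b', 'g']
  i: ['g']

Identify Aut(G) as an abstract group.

Z_2

The degree sequence is [2, 2, 2, 2, 1, 2, 2, 2, 1]; the two degree-1 vertices e and i are the ends of a path, so G = P_9. A path has exactly one nontrivial symmetry — reversal — giving Aut(G) of order 2.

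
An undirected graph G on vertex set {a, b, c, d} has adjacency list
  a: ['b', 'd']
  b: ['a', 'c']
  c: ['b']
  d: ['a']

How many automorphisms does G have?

The degree sequence is [2, 2, 1, 1]; the two degree-1 vertices c and d are the ends of a path, so G = P_4. The only nontrivial automorphism of a path is the end-to-end reflection, so Aut(G) ≅ Z_2.

2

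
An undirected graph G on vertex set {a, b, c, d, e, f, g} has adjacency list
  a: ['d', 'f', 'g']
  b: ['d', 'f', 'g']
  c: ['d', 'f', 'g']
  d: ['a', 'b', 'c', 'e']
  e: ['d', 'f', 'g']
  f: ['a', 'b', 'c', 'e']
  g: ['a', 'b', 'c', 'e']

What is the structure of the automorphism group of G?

S_3 × S_4

The vertices split by degree into {d, f, g} (degree 4) and {a, b, c, e} (degree 3); every edge runs between the two parts, so G is the complete bipartite graph K_{3,4}. Automorphisms preserve the bipartition setwise (since the parts differ in size) and act as S_3 × S_4 within it; |Aut| = 144.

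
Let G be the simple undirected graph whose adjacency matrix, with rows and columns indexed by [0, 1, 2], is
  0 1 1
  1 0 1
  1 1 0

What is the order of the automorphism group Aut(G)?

6

All 3 vertices are pairwise adjacent: G = K_3. Any permutation of the 3 vertices preserves K_3, so Aut(K_3) = S_3 of order 3! = 6.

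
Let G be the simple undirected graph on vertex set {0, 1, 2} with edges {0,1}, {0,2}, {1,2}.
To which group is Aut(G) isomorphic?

Every vertex has degree 2, so G is the complete graph K_3. Any permutation of the 3 vertices preserves K_3, so Aut(K_3) = S_3 of order 3! = 6.

the symmetric group on 3 letters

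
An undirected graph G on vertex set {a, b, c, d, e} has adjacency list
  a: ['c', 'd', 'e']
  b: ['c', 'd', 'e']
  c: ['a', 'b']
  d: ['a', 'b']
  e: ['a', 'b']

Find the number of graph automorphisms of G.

The vertices split by degree into {a, b} (degree 3) and {c, d, e} (degree 2); every edge runs between the two parts, so G is the complete bipartite graph K_{2,3}. Automorphisms preserve the bipartition setwise (since the parts differ in size) and act as S_2 × S_3 within it; |Aut| = 12.

12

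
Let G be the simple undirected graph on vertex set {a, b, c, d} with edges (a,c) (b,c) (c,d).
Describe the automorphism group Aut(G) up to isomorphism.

Vertex c has degree 3 and every other vertex has degree 1, so G is the star K_{1,3} with centre c. The 3 leaves are pairwise interchangeable while the centre is fixed, giving Aut(G) = S_3.

the symmetric group on 3 letters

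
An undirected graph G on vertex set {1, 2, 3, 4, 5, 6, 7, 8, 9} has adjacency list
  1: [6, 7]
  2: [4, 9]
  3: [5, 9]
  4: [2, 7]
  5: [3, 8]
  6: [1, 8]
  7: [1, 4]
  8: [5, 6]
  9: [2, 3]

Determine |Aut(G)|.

G is 2-regular and connected on 9 vertices, i.e. the cycle C_9. C_9 has 9 rotations and 9 reflections, so Aut(C_9) ≅ D_9 of order 18.

18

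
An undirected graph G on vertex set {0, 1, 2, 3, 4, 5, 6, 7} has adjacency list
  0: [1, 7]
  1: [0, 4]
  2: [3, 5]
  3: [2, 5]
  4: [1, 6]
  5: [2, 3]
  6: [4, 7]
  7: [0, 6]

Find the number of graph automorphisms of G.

60

G has two connected components, {0, 1, 4, 6, 7} and {2, 3, 5}; each is 2-regular, so G = C_5 ⊔ C_3. The components are non-isomorphic (different sizes), so Aut(G) = Aut(C_5) × Aut(C_3) = D_5 × D_3 of order 10·6 = 60.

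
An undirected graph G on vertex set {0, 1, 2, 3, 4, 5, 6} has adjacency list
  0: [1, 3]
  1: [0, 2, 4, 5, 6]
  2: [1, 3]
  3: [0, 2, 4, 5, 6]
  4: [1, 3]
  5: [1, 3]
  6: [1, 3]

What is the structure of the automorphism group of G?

The vertices split by degree into {1, 3} (degree 5) and {0, 2, 4, 5, 6} (degree 2); every edge runs between the two parts, so G is the complete bipartite graph K_{2,5}. Automorphisms preserve the bipartition setwise (since the parts differ in size) and act as S_2 × S_5 within it; |Aut| = 240.

S_2 × S_5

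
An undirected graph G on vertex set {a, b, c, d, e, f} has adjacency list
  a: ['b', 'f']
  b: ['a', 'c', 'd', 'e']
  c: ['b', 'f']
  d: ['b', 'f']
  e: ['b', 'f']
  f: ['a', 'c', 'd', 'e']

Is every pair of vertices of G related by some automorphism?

Automorphisms preserve degree, but G has vertices of degree 2 and vertices of degree 4; no automorphism maps one to the other, so G is not vertex-transitive.

No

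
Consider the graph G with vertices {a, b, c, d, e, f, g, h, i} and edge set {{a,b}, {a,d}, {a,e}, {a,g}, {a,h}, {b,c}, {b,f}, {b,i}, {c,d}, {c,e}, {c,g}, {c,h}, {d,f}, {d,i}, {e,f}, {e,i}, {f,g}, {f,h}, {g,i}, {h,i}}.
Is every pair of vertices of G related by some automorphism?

No

Automorphisms preserve degree, but G has vertices of degree 4 and vertices of degree 5; no automorphism maps one to the other, so G is not vertex-transitive.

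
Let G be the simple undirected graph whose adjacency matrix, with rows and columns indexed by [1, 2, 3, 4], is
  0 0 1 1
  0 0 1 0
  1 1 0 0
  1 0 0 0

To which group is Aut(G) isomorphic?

the cyclic group of order 2

The degree sequence is [2, 1, 2, 1]; the two degree-1 vertices 2 and 4 are the ends of a path, so G = P_4. The only nontrivial automorphism of a path is the end-to-end reflection, so Aut(G) ≅ Z_2.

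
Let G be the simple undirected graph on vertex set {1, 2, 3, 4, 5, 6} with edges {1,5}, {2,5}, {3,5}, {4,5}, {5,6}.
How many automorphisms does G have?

120

Vertex 5 has degree 5 and every other vertex has degree 1, so G is the star K_{1,5} with centre 5. The 5 leaves are pairwise interchangeable while the centre is fixed, giving Aut(G) = S_5.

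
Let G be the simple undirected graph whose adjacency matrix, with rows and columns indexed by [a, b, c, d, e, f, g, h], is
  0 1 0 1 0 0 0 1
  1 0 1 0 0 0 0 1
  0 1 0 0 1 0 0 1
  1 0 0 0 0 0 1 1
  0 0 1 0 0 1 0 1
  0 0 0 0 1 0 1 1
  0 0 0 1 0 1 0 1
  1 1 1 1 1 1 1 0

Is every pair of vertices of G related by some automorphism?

Vertex h is the only vertex of degree 7, so every automorphism fixes it; G is not vertex-transitive.

No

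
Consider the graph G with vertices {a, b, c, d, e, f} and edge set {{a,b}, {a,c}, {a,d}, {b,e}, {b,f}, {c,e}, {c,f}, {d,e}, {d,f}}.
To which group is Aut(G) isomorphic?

G is 3-regular and bipartite with parts {a, e, f} and {b, c, d} (each part is independent and every cross-pair is an edge), so G = K_{3,3}. Aut(K_{3,3}) is the wreath product S_3 ≀ Z_2: permute within each part, then optionally swap the parts; |Aut| = 2·(3!)² = 72.

(S_3 × S_3) ⋊ Z_2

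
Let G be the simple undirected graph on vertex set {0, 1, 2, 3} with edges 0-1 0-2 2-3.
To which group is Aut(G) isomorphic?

The degree sequence is [2, 1, 2, 1]; the two degree-1 vertices 1 and 3 are the ends of a path, so G = P_4. A path has exactly one nontrivial symmetry — reversal — giving Aut(G) of order 2.

C_2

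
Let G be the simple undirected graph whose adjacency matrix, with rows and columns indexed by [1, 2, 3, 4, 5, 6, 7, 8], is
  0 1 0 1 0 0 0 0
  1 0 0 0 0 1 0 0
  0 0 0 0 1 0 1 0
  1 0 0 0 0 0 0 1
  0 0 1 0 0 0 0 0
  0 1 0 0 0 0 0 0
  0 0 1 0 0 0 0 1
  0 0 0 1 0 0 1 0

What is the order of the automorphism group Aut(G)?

2

The degree sequence is [2, 2, 2, 2, 1, 1, 2, 2]; the two degree-1 vertices 5 and 6 are the ends of a path, so G = P_8. The only nontrivial automorphism of a path is the end-to-end reflection, so Aut(G) ≅ Z_2.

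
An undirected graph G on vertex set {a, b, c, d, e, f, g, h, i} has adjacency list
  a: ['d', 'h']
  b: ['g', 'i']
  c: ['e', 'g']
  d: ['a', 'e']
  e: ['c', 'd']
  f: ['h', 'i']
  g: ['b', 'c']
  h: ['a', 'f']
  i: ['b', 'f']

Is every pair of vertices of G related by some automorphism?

Yes

G is 2-regular and connected on 9 vertices, i.e. the cycle C_9. The automorphisms of the 9-cycle are exactly the symmetries of a regular 9-gon: the dihedral group D_9, |D_9| = 18. This group acts transitively on the 9 vertices.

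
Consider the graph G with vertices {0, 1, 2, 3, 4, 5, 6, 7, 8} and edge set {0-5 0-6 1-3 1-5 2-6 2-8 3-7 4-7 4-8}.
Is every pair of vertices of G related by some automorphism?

Yes

G is 2-regular and connected on 9 vertices, i.e. the cycle C_9. The automorphisms of the 9-cycle are exactly the symmetries of a regular 9-gon: the dihedral group D_9, |D_9| = 18. Under this action every vertex can be carried to every other, so G is vertex-transitive.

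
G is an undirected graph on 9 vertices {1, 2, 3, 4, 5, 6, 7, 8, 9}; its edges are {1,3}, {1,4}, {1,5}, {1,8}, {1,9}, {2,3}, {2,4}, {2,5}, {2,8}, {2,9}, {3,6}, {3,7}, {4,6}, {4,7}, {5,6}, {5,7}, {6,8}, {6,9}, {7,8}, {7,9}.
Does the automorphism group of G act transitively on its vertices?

No

Automorphisms preserve degree, but G has vertices of degree 4 and vertices of degree 5; no automorphism maps one to the other, so G is not vertex-transitive.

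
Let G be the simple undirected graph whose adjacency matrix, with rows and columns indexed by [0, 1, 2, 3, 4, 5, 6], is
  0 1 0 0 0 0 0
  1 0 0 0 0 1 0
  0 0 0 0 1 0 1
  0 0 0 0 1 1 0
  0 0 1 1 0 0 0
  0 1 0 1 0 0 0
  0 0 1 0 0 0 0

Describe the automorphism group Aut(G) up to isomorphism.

The degree sequence is [1, 2, 2, 2, 2, 2, 1]; the two degree-1 vertices 0 and 6 are the ends of a path, so G = P_7. A path has exactly one nontrivial symmetry — reversal — giving Aut(G) of order 2.

Z_2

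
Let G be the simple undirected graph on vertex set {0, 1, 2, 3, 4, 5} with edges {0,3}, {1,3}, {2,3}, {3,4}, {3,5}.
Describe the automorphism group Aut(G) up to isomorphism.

Vertex 3 has degree 5 and every other vertex has degree 1, so G is the star K_{1,5} with centre 3. Any automorphism fixes the centre and permutes the 5 leaves freely, so Aut(G) ≅ S_5 of order 5! = 120.

the symmetric group on 5 letters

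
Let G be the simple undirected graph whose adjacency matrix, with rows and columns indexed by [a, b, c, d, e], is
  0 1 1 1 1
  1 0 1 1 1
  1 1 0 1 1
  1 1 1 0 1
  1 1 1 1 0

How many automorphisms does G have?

120

Every vertex has degree 4, so G is the complete graph K_5. Any permutation of the 5 vertices preserves K_5, so Aut(K_5) = S_5 of order 5! = 120.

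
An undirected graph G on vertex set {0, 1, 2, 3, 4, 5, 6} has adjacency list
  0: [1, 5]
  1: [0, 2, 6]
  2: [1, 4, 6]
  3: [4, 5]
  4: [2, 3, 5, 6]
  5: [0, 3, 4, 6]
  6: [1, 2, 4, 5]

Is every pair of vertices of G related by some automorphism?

Automorphisms preserve degree, but G has vertices of degree 2 and vertices of degree 4; no automorphism maps one to the other, so G is not vertex-transitive.

No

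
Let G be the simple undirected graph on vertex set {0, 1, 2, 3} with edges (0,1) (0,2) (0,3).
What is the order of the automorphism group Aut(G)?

6

Vertex 0 has degree 3 and every other vertex has degree 1, so G is the star K_{1,3} with centre 0. The 3 leaves are pairwise interchangeable while the centre is fixed, giving Aut(G) = S_3.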